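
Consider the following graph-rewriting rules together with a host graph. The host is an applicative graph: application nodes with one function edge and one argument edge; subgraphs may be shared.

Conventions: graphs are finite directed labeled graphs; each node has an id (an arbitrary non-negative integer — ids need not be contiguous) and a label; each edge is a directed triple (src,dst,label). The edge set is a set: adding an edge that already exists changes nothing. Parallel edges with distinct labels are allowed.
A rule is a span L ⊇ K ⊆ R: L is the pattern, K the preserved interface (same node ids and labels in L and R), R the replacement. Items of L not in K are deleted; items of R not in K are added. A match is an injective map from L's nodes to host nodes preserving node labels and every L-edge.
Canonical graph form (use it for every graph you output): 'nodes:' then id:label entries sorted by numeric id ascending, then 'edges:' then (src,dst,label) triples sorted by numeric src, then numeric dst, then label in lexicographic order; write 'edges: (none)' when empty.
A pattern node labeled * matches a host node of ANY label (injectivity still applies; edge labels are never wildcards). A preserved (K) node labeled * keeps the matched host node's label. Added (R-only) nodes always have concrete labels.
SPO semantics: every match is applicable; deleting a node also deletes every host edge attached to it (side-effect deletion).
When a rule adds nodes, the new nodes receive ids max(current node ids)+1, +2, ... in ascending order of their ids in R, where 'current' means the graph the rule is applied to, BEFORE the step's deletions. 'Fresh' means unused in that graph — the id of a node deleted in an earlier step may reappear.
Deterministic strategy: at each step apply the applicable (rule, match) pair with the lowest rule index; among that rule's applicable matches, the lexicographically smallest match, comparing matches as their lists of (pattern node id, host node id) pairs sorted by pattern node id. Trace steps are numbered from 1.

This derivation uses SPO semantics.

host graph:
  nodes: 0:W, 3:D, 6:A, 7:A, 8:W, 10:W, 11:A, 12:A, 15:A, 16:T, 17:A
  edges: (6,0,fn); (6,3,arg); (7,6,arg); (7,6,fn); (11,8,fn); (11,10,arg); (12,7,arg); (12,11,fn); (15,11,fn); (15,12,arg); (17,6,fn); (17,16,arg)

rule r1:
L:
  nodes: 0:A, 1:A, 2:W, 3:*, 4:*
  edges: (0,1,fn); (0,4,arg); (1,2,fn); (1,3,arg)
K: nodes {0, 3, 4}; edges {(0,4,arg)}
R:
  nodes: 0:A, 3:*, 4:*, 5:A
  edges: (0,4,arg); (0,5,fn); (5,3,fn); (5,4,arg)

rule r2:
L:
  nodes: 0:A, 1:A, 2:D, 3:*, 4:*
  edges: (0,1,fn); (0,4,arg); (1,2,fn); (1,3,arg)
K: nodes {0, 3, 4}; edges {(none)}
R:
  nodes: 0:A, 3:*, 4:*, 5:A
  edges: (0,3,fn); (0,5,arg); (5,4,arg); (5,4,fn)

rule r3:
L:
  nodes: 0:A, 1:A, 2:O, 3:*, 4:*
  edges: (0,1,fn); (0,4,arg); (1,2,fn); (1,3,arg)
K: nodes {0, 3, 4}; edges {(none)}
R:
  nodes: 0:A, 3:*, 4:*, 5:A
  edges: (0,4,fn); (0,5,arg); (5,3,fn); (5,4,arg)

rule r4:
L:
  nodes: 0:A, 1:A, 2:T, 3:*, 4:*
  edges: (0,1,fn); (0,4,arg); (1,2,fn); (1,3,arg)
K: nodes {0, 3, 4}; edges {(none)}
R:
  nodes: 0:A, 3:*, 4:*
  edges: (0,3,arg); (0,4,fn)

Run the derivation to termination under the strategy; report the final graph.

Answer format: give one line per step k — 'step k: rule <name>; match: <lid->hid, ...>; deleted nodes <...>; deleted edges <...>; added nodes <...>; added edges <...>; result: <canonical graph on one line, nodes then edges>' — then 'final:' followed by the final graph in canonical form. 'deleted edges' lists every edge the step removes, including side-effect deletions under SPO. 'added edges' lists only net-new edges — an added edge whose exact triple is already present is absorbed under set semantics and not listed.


step 1: rule r1; match: 0->12, 1->11, 2->8, 3->10, 4->7; deleted nodes 8, 11; deleted edges (11,8,fn); (11,10,arg); (12,11,fn); (15,11,fn); added nodes 18; added edges (12,18,fn); (18,7,arg); (18,10,fn); result: nodes: 0:W, 3:D, 6:A, 7:A, 10:W, 12:A, 15:A, 16:T, 17:A, 18:A edges: (6,0,fn); (6,3,arg); (7,6,arg); (7,6,fn); (12,7,arg); (12,18,fn); (15,12,arg); (17,6,fn); (17,16,arg); (18,7,arg); (18,10,fn)
step 2: rule r1; match: 0->17, 1->6, 2->0, 3->3, 4->16; deleted nodes 0, 6; deleted edges (6,0,fn); (6,3,arg); (7,6,arg); (7,6,fn); (17,6,fn); added nodes 19; added edges (17,19,fn); (19,3,fn); (19,16,arg); result: nodes: 3:D, 7:A, 10:W, 12:A, 15:A, 16:T, 17:A, 18:A, 19:A edges: (12,7,arg); (12,18,fn); (15,12,arg); (17,16,arg); (17,19,fn); (18,7,arg); (18,10,fn); (19,3,fn); (19,16,arg)
final:
nodes: 3:D, 7:A, 10:W, 12:A, 15:A, 16:T, 17:A, 18:A, 19:A
edges: (12,7,arg); (12,18,fn); (15,12,arg); (17,16,arg); (17,19,fn); (18,7,arg); (18,10,fn); (19,3,fn); (19,16,arg)


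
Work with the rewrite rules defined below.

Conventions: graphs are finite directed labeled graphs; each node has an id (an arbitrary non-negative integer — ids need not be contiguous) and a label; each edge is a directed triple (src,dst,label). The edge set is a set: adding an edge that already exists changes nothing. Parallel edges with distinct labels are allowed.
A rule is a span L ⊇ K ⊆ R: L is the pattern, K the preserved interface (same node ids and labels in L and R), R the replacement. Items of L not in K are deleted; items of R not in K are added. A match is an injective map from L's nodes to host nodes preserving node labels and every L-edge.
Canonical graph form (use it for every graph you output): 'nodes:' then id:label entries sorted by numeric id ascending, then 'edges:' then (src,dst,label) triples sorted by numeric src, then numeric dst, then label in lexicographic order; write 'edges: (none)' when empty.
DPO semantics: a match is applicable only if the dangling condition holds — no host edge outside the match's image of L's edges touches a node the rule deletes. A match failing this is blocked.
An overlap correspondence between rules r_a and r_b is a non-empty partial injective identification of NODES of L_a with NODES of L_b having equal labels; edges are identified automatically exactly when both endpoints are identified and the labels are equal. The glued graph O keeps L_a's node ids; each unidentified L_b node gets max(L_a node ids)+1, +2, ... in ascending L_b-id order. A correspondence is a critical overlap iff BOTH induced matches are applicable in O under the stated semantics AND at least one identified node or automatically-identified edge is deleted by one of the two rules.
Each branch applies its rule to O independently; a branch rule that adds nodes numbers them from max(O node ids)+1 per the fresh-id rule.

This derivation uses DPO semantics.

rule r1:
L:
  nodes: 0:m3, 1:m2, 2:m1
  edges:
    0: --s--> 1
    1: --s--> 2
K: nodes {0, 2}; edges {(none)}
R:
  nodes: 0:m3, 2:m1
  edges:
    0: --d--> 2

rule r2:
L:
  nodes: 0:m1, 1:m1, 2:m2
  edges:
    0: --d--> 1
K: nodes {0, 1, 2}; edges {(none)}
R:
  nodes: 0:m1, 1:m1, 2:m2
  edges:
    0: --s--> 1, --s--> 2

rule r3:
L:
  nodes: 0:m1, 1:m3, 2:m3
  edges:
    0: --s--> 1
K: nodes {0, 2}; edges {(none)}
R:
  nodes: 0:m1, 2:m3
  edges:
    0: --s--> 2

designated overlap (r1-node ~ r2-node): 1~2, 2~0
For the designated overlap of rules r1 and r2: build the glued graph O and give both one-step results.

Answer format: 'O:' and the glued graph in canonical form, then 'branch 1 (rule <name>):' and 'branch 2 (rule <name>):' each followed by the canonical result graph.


O:
nodes: 0:m3, 1:m2, 2:m1, 3:m1
edges: (0,1,s); (1,2,s); (2,3,d)
branch 1 (rule r1):
nodes: 0:m3, 2:m1, 3:m1
edges: (0,2,d); (2,3,d)
branch 2 (rule r2):
nodes: 0:m3, 1:m2, 2:m1, 3:m1
edges: (0,1,s); (1,2,s); (2,1,s); (2,3,s)


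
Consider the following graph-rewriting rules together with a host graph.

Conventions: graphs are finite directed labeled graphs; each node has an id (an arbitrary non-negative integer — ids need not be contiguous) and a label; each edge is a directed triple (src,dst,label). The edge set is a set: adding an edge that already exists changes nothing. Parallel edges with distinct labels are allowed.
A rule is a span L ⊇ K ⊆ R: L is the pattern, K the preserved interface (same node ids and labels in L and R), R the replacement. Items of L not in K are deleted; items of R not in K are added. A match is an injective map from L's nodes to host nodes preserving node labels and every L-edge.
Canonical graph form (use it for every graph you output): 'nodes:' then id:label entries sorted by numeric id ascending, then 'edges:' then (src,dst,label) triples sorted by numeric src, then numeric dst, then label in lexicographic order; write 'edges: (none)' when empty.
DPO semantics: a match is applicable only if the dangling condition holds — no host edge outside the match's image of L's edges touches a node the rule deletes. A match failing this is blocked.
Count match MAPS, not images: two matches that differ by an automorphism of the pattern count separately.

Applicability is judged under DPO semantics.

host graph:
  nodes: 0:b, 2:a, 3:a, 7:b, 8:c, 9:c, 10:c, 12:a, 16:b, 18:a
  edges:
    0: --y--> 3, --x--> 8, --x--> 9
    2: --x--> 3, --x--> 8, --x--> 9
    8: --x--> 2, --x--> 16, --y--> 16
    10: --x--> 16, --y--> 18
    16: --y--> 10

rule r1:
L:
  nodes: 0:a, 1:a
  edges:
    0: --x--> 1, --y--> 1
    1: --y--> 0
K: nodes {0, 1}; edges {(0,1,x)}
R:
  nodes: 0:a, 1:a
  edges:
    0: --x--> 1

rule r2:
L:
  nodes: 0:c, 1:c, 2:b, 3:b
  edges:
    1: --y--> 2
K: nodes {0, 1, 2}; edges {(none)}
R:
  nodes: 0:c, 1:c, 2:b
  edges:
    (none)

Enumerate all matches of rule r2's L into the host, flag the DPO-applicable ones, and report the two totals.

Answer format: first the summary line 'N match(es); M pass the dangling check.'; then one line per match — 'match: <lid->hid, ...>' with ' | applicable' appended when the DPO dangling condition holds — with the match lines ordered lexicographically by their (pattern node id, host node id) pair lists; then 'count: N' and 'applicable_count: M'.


4 match(es); 2 pass the dangling check.
match: 0->9, 1->8, 2->16, 3->0
match: 0->9, 1->8, 2->16, 3->7 | applicable
match: 0->10, 1->8, 2->16, 3->0
match: 0->10, 1->8, 2->16, 3->7 | applicable
count: 4
applicable_count: 2


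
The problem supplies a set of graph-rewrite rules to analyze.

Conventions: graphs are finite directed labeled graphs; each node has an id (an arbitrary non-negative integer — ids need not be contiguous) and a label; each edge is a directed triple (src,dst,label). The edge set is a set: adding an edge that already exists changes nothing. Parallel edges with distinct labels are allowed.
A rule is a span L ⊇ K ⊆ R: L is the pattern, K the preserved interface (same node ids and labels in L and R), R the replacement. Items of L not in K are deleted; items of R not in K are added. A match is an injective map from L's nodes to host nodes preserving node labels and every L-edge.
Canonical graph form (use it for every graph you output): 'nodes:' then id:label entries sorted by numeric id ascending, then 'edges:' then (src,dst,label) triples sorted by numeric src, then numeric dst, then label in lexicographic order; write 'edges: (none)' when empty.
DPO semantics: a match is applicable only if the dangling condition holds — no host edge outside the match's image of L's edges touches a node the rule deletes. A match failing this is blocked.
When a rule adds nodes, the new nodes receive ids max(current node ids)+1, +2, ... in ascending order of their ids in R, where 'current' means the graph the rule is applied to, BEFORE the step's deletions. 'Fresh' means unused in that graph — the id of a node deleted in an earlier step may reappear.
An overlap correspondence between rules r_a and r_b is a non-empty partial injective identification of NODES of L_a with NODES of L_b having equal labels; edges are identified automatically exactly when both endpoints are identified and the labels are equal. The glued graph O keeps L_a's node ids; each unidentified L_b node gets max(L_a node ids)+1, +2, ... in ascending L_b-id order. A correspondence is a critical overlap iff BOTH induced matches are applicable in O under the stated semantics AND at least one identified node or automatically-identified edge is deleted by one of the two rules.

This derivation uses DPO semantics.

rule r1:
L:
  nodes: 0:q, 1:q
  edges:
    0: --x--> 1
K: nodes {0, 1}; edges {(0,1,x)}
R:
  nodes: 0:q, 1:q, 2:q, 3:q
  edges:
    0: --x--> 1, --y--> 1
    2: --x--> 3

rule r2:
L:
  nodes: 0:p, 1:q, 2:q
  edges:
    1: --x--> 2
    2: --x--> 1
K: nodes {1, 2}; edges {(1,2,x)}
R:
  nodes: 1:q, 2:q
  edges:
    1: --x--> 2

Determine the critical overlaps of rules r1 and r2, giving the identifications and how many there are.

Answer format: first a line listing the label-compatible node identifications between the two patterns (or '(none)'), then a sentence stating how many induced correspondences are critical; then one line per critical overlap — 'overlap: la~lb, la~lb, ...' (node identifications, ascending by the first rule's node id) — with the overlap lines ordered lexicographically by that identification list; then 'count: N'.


label-compatible node identifications between L(r1) and L(r2): 0~1, 0~2, 1~1, 1~2
1 of the induced correspondences is a critical overlap of r1 and r2.
overlap: 0~2, 1~1
count: 1


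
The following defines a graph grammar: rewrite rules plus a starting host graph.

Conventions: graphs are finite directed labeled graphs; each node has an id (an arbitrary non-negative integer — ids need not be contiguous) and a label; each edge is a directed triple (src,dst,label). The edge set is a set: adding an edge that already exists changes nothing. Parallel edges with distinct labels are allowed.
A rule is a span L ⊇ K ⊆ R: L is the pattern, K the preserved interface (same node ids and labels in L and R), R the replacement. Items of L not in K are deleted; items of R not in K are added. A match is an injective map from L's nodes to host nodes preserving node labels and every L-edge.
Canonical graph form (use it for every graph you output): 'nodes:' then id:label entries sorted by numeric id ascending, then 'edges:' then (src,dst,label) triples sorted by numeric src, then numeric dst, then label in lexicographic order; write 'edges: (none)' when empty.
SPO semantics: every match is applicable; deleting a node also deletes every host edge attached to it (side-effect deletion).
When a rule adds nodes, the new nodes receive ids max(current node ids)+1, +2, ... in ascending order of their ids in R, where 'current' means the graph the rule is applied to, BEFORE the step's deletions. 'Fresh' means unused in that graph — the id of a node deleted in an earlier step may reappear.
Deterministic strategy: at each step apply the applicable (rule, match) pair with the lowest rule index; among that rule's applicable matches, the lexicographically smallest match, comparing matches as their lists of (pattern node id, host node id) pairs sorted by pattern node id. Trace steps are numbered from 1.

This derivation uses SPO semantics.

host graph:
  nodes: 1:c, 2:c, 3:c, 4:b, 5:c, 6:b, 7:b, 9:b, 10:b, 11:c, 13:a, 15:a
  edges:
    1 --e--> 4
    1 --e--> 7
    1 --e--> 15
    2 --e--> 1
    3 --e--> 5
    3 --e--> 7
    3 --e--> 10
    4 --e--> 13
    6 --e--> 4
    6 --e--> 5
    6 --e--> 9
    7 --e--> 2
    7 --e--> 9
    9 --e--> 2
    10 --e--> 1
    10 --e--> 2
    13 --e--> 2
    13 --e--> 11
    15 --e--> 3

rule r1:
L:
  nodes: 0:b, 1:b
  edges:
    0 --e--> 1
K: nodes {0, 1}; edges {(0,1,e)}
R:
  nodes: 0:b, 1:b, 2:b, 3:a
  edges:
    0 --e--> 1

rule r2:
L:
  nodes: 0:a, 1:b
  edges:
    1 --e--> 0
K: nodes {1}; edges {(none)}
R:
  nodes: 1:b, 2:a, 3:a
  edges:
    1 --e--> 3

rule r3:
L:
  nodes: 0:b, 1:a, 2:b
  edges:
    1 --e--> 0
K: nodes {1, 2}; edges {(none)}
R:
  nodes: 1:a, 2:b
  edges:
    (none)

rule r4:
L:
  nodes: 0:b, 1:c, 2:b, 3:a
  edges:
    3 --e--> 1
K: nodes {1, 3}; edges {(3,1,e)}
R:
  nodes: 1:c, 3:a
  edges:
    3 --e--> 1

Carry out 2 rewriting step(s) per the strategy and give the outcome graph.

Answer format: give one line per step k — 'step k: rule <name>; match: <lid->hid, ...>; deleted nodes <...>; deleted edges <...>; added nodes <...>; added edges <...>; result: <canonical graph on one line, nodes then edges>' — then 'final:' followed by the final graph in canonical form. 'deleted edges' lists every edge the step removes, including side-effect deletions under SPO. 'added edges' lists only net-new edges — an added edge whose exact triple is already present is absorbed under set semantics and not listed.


step 1: rule r1; match: 0->6, 1->4; deleted nodes (none); deleted edges (none); added nodes 16, 17; added edges (none); result: nodes: 1:c, 2:c, 3:c, 4:b, 5:c, 6:b, 7:b, 9:b, 10:b, 11:c, 13:a, 15:a, 16:b, 17:a edges: (1,4,e); (1,7,e); (1,15,e); (2,1,e); (3,5,e); (3,7,e); (3,10,e); (4,13,e); (6,4,e); (6,5,e); (6,9,e); (7,2,e); (7,9,e); (9,2,e); (10,1,e); (10,2,e); (13,2,e); (13,11,e); (15,3,e)
step 2: rule r1; match: 0->6, 1->4; deleted nodes (none); deleted edges (none); added nodes 18, 19; added edges (none); result: nodes: 1:c, 2:c, 3:c, 4:b, 5:c, 6:b, 7:b, 9:b, 10:b, 11:c, 13:a, 15:a, 16:b, 17:a, 18:b, 19:a edges: (1,4,e); (1,7,e); (1,15,e); (2,1,e); (3,5,e); (3,7,e); (3,10,e); (4,13,e); (6,4,e); (6,5,e); (6,9,e); (7,2,e); (7,9,e); (9,2,e); (10,1,e); (10,2,e); (13,2,e); (13,11,e); (15,3,e)
final:
nodes: 1:c, 2:c, 3:c, 4:b, 5:c, 6:b, 7:b, 9:b, 10:b, 11:c, 13:a, 15:a, 16:b, 17:a, 18:b, 19:a
edges: (1,4,e); (1,7,e); (1,15,e); (2,1,e); (3,5,e); (3,7,e); (3,10,e); (4,13,e); (6,4,e); (6,5,e); (6,9,e); (7,2,e); (7,9,e); (9,2,e); (10,1,e); (10,2,e); (13,2,e); (13,11,e); (15,3,e)


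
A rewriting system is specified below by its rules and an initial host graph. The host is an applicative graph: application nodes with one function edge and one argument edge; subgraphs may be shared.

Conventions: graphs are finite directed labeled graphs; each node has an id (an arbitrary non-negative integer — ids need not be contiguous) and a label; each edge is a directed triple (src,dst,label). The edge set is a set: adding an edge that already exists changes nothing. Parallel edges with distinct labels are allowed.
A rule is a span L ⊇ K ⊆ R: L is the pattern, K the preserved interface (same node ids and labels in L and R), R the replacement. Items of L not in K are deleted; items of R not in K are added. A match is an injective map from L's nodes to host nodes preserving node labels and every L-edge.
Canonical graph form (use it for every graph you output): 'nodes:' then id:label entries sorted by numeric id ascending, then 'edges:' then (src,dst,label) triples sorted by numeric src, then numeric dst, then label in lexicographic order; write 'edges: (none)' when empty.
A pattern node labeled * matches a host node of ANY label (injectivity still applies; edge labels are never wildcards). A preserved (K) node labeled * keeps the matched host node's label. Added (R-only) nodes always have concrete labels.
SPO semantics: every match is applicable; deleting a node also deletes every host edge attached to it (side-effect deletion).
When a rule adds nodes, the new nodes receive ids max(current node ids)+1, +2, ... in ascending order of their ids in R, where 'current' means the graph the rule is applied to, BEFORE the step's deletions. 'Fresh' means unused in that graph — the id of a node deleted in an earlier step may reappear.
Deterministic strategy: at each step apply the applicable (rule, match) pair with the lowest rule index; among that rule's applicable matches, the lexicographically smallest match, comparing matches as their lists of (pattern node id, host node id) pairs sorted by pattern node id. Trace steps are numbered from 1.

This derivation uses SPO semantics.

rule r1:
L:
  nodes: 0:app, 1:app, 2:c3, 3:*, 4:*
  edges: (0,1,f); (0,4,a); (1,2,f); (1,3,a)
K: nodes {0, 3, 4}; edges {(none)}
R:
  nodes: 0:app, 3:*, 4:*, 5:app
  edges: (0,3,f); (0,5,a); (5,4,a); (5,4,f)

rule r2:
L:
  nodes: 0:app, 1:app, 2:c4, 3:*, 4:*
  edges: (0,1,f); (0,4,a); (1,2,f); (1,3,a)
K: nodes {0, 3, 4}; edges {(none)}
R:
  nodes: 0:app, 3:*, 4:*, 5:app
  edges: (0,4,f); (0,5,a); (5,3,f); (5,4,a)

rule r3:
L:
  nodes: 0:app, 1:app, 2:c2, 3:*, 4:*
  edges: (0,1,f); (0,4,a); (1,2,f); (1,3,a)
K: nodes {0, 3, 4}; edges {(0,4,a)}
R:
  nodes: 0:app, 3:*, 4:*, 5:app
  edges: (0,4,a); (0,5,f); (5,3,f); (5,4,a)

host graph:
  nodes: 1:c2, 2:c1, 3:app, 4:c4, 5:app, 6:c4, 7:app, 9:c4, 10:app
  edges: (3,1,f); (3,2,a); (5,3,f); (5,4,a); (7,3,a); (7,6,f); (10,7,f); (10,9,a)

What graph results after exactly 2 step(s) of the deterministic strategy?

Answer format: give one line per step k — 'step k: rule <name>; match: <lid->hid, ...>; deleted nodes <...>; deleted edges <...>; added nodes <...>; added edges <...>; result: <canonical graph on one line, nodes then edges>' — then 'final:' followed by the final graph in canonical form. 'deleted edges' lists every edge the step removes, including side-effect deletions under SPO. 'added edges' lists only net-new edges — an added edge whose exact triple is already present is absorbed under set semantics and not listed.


step 1: rule r2; match: 0->10, 1->7, 2->6, 3->3, 4->9; deleted nodes 6, 7; deleted edges (7,3,a); (7,6,f); (10,7,f); (10,9,a); added nodes 11; added edges (10,9,f); (10,11,a); (11,3,f); (11,9,a); result: nodes: 1:c2, 2:c1, 3:app, 4:c4, 5:app, 9:c4, 10:app, 11:app edges: (3,1,f); (3,2,a); (5,3,f); (5,4,a); (10,9,f); (10,11,a); (11,3,f); (11,9,a)
step 2: rule r3; match: 0->5, 1->3, 2->1, 3->2, 4->4; deleted nodes 1, 3; deleted edges (3,1,f); (3,2,a); (5,3,f); (11,3,f); added nodes 12; added edges (5,12,f); (12,2,f); (12,4,a); result: nodes: 2:c1, 4:c4, 5:app, 9:c4, 10:app, 11:app, 12:app edges: (5,4,a); (5,12,f); (10,9,f); (10,11,a); (11,9,a); (12,2,f); (12,4,a)
final:
nodes: 2:c1, 4:c4, 5:app, 9:c4, 10:app, 11:app, 12:app
edges: (5,4,a); (5,12,f); (10,9,f); (10,11,a); (11,9,a); (12,2,f); (12,4,a)


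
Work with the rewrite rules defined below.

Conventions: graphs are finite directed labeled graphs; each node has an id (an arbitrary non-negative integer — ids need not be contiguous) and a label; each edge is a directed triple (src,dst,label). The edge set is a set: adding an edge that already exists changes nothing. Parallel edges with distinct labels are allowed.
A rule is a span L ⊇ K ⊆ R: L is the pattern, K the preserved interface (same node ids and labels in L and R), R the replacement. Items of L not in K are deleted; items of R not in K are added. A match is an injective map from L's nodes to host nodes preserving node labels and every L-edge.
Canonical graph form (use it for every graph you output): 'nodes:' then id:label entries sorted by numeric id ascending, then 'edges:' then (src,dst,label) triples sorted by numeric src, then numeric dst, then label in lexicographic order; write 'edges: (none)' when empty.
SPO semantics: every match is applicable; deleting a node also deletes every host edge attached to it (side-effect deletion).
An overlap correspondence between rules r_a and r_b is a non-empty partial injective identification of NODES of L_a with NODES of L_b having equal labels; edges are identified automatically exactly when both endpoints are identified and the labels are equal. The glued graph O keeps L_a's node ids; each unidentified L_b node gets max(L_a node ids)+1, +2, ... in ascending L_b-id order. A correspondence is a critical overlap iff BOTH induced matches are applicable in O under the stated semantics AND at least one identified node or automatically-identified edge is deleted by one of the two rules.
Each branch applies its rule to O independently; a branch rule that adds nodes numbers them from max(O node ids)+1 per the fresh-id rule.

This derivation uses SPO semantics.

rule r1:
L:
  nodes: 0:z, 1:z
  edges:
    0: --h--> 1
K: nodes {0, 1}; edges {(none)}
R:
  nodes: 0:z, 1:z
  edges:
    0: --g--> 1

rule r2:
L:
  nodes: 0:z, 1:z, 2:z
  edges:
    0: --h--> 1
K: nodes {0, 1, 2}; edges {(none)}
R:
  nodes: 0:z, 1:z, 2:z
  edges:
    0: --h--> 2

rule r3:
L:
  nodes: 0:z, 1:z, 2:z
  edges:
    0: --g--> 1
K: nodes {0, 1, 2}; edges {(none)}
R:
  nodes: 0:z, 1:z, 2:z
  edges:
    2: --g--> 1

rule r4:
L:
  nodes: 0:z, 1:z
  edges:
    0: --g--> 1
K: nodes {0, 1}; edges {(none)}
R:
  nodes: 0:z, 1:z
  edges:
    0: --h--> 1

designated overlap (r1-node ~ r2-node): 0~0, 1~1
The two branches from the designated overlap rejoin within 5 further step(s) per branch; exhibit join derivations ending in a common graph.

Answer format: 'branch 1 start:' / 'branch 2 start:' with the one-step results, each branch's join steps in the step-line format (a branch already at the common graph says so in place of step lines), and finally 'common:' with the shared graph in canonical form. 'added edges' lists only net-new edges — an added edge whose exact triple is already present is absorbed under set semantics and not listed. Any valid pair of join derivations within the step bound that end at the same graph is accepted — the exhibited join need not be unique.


branch 1 start:
nodes: 0:z, 1:z, 2:z
edges: (0,1,g)
branch 2 start:
nodes: 0:z, 1:z, 2:z
edges: (0,2,h)
branch 1 step 1: rule r4; match: 0->0, 1->1; deleted nodes (none); deleted edges (0,1,g); added nodes (none); added edges (0,1,h); result: nodes: 0:z, 1:z, 2:z edges: (0,1,h)
branch 2 step 1: rule r2; match: 0->0, 1->2, 2->1; deleted nodes (none); deleted edges (0,2,h); added nodes (none); added edges (0,1,h); result: nodes: 0:z, 1:z, 2:z edges: (0,1,h)
common:
nodes: 0:z, 1:z, 2:z
edges: (0,1,h)


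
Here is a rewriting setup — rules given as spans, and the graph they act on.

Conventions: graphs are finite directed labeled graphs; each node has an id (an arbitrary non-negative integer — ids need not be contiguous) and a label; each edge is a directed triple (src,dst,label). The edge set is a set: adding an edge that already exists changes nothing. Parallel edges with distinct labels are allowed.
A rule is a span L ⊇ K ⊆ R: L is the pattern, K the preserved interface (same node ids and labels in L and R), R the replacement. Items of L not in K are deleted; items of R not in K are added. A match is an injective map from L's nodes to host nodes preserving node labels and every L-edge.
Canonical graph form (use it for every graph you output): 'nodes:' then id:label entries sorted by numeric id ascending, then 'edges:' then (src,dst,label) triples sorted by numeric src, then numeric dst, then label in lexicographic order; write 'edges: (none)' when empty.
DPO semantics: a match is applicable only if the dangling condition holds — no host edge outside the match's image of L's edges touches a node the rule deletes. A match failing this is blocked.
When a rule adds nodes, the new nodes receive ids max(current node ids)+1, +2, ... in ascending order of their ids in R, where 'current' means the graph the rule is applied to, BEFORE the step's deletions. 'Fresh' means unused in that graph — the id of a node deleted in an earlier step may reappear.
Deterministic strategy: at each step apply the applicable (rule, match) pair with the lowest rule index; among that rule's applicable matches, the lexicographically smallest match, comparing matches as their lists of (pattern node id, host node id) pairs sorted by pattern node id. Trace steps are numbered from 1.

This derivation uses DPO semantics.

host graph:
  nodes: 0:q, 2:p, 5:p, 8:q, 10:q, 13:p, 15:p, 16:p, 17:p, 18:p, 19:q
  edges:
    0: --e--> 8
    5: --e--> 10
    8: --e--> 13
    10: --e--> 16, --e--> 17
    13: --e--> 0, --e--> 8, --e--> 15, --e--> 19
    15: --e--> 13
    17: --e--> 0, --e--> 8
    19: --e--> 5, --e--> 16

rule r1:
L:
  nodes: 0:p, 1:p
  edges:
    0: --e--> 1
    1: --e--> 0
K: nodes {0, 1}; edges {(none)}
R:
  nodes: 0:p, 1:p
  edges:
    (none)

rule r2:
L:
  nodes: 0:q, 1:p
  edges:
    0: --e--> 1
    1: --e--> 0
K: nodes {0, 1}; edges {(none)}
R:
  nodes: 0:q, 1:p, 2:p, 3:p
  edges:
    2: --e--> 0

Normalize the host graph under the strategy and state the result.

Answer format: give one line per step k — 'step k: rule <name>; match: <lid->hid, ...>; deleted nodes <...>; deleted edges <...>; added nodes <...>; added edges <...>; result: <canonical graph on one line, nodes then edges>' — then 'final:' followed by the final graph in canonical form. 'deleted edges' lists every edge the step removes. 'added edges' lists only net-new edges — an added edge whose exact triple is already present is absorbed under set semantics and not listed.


step 1: rule r1; match: 0->13, 1->15; deleted nodes (none); deleted edges (13,15,e); (15,13,e); added nodes (none); added edges (none); result: nodes: 0:q, 2:p, 5:p, 8:q, 10:q, 13:p, 15:p, 16:p, 17:p, 18:p, 19:q edges: (0,8,e); (5,10,e); (8,13,e); (10,16,e); (10,17,e); (13,0,e); (13,8,e); (13,19,e); (17,0,e); (17,8,e); (19,5,e); (19,16,e)
step 2: rule r2; match: 0->8, 1->13; deleted nodes (none); deleted edges (8,13,e); (13,8,e); added nodes 20, 21; added edges (20,8,e); result: nodes: 0:q, 2:p, 5:p, 8:q, 10:q, 13:p, 15:p, 16:p, 17:p, 18:p, 19:q, 20:p, 21:p edges: (0,8,e); (5,10,e); (10,16,e); (10,17,e); (13,0,e); (13,19,e); (17,0,e); (17,8,e); (19,5,e); (19,16,e); (20,8,e)
final:
nodes: 0:q, 2:p, 5:p, 8:q, 10:q, 13:p, 15:p, 16:p, 17:p, 18:p, 19:q, 20:p, 21:p
edges: (0,8,e); (5,10,e); (10,16,e); (10,17,e); (13,0,e); (13,19,e); (17,0,e); (17,8,e); (19,5,e); (19,16,e); (20,8,e)


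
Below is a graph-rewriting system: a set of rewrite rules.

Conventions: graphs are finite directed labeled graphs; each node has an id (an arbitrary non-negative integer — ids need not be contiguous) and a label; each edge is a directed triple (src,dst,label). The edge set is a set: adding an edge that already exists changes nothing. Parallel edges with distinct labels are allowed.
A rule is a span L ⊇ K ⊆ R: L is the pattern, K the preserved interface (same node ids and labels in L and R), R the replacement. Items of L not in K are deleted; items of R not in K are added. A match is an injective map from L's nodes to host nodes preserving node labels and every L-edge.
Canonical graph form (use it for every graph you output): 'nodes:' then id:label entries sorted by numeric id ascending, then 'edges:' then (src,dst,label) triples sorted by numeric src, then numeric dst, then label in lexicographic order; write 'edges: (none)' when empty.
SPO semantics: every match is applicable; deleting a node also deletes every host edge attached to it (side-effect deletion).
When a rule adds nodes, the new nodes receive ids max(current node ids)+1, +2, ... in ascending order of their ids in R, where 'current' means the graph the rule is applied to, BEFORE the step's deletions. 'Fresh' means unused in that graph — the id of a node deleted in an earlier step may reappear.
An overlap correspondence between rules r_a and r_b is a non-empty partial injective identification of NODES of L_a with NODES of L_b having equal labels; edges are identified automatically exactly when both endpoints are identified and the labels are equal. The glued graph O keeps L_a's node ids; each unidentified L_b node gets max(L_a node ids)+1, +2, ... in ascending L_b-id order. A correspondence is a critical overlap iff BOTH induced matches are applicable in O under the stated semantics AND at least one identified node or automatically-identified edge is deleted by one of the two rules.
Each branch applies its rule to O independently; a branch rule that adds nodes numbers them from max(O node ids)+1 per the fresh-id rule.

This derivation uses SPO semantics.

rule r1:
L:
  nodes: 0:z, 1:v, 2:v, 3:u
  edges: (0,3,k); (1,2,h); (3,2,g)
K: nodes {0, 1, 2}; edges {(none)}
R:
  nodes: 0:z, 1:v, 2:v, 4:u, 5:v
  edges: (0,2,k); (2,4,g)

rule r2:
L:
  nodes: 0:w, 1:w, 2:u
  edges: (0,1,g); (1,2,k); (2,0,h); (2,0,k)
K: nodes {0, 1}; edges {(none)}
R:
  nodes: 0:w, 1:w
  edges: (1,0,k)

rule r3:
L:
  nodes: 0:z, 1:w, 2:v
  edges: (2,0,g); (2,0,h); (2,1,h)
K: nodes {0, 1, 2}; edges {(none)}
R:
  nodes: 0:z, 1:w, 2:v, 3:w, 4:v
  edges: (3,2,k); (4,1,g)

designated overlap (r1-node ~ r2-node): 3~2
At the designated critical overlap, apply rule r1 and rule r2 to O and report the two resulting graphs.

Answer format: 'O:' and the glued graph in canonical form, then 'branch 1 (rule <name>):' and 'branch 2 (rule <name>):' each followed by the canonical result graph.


O:
nodes: 0:z, 1:v, 2:v, 3:u, 4:w, 5:w
edges: (0,3,k); (1,2,h); (3,2,g); (3,4,h); (3,4,k); (4,5,g); (5,3,k)
branch 1 (rule r1):
nodes: 0:z, 1:v, 2:v, 4:w, 5:w, 6:u, 7:v
edges: (0,2,k); (2,6,g); (4,5,g)
branch 2 (rule r2):
nodes: 0:z, 1:v, 2:v, 4:w, 5:w
edges: (1,2,h); (5,4,k)


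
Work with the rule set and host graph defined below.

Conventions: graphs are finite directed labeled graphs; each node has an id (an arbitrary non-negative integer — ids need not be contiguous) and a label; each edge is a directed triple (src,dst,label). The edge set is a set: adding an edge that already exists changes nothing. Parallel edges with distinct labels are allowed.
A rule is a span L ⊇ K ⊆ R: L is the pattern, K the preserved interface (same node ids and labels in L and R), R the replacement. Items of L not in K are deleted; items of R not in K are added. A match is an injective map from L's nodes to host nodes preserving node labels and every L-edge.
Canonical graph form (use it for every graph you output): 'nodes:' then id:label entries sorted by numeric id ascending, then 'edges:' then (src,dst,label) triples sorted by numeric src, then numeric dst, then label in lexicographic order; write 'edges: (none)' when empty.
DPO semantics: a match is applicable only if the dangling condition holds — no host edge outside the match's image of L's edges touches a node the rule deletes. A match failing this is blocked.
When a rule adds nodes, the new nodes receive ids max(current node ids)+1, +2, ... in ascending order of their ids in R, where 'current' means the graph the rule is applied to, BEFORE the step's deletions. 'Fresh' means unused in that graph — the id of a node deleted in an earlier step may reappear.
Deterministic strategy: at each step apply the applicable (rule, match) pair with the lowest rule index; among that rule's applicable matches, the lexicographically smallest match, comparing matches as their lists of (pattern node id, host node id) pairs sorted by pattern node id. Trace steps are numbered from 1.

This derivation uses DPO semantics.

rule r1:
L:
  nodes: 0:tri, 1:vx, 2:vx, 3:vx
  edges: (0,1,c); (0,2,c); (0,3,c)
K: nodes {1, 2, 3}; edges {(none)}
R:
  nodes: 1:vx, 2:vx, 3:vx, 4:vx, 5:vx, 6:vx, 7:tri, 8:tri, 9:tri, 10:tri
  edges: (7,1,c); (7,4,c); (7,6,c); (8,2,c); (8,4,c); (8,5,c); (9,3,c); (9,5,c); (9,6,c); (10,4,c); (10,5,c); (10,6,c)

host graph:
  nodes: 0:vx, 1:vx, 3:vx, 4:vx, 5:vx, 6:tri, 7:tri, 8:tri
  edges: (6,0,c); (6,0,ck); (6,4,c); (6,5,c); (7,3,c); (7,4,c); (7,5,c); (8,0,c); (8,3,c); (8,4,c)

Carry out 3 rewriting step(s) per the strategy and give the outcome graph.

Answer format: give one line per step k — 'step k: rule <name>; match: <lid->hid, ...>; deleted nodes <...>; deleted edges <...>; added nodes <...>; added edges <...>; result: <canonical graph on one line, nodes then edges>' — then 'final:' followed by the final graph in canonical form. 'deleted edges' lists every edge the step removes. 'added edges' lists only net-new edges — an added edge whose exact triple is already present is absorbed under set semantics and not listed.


step 1: rule r1; match: 0->7, 1->3, 2->4, 3->5; deleted nodes 7; deleted edges (7,3,c); (7,4,c); (7,5,c); added nodes 9, 10, 11, 12, 13, 14, 15; added edges (12,3,c); (12,9,c); (12,11,c); (13,4,c); (13,9,c); (13,10,c); (14,5,c); (14,10,c); (14,11,c); (15,9,c); (15,10,c); (15,11,c); result: nodes: 0:vx, 1:vx, 3:vx, 4:vx, 5:vx, 6:tri, 8:tri, 9:vx, 10:vx, 11:vx, 12:tri, 13:tri, 14:tri, 15:tri edges: (6,0,c); (6,0,ck); (6,4,c); (6,5,c); (8,0,c); (8,3,c); (8,4,c); (12,3,c); (12,9,c); (12,11,c); (13,4,c); (13,9,c); (13,10,c); (14,5,c); (14,10,c); (14,11,c); (15,9,c); (15,10,c); (15,11,c)
step 2: rule r1; match: 0->8, 1->0, 2->3, 3->4; deleted nodes 8; deleted edges (8,0,c); (8,3,c); (8,4,c); added nodes 16, 17, 18, 19, 20, 21, 22; added edges (19,0,c); (19,16,c); (19,18,c); (20,3,c); (20,16,c); (20,17,c); (21,4,c); (21,17,c); (21,18,c); (22,16,c); (22,17,c); (22,18,c); result: nodes: 0:vx, 1:vx, 3:vx, 4:vx, 5:vx, 6:tri, 9:vx, 10:vx, 11:vx, 12:tri, 13:tri, 14:tri, 15:tri, 16:vx, 17:vx, 18:vx, 19:tri, 20:tri, 21:tri, 22:tri edges: (6,0,c); (6,0,ck); (6,4,c); (6,5,c); (12,3,c); (12,9,c); (12,11,c); (13,4,c); (13,9,c); (13,10,c); (14,5,c); (14,10,c); (14,11,c); (15,9,c); (15,10,c); (15,11,c); (19,0,c); (19,16,c); (19,18,c); (20,3,c); (20,16,c); (20,17,c); (21,4,c); (21,17,c); (21,18,c); (22,16,c); (22,17,c); (22,18,c)
step 3: rule r1; match: 0->12, 1->3, 2->9, 3->11; deleted nodes 12; deleted edges (12,3,c); (12,9,c); (12,11,c); added nodes 23, 24, 25, 26, 27, 28, 29; added edges (26,3,c); (26,23,c); (26,25,c); (27,9,c); (27,23,c); (27,24,c); (28,11,c); (28,24,c); (28,25,c); (29,23,c); (29,24,c); (29,25,c); result: nodes: 0:vx, 1:vx, 3:vx, 4:vx, 5:vx, 6:tri, 9:vx, 10:vx, 11:vx, 13:tri, 14:tri, 15:tri, 16:vx, 17:vx, 18:vx, 19:tri, 20:tri, 21:tri, 22:tri, 23:vx, 24:vx, 25:vx, 26:tri, 27:tri, 28:tri, 29:tri edges: (6,0,c); (6,0,ck); (6,4,c); (6,5,c); (13,4,c); (13,9,c); (13,10,c); (14,5,c); (14,10,c); (14,11,c); (15,9,c); (15,10,c); (15,11,c); (19,0,c); (19,16,c); (19,18,c); (20,3,c); (20,16,c); (20,17,c); (21,4,c); (21,17,c); (21,18,c); (22,16,c); (22,17,c); (22,18,c); (26,3,c); (26,23,c); (26,25,c); (27,9,c); (27,23,c); (27,24,c); (28,11,c); (28,24,c); (28,25,c); (29,23,c); (29,24,c); (29,25,c)
final:
nodes: 0:vx, 1:vx, 3:vx, 4:vx, 5:vx, 6:tri, 9:vx, 10:vx, 11:vx, 13:tri, 14:tri, 15:tri, 16:vx, 17:vx, 18:vx, 19:tri, 20:tri, 21:tri, 22:tri, 23:vx, 24:vx, 25:vx, 26:tri, 27:tri, 28:tri, 29:tri
edges: (6,0,c); (6,0,ck); (6,4,c); (6,5,c); (13,4,c); (13,9,c); (13,10,c); (14,5,c); (14,10,c); (14,11,c); (15,9,c); (15,10,c); (15,11,c); (19,0,c); (19,16,c); (19,18,c); (20,3,c); (20,16,c); (20,17,c); (21,4,c); (21,17,c); (21,18,c); (22,16,c); (22,17,c); (22,18,c); (26,3,c); (26,23,c); (26,25,c); (27,9,c); (27,23,c); (27,24,c); (28,11,c); (28,24,c); (28,25,c); (29,23,c); (29,24,c); (29,25,c)


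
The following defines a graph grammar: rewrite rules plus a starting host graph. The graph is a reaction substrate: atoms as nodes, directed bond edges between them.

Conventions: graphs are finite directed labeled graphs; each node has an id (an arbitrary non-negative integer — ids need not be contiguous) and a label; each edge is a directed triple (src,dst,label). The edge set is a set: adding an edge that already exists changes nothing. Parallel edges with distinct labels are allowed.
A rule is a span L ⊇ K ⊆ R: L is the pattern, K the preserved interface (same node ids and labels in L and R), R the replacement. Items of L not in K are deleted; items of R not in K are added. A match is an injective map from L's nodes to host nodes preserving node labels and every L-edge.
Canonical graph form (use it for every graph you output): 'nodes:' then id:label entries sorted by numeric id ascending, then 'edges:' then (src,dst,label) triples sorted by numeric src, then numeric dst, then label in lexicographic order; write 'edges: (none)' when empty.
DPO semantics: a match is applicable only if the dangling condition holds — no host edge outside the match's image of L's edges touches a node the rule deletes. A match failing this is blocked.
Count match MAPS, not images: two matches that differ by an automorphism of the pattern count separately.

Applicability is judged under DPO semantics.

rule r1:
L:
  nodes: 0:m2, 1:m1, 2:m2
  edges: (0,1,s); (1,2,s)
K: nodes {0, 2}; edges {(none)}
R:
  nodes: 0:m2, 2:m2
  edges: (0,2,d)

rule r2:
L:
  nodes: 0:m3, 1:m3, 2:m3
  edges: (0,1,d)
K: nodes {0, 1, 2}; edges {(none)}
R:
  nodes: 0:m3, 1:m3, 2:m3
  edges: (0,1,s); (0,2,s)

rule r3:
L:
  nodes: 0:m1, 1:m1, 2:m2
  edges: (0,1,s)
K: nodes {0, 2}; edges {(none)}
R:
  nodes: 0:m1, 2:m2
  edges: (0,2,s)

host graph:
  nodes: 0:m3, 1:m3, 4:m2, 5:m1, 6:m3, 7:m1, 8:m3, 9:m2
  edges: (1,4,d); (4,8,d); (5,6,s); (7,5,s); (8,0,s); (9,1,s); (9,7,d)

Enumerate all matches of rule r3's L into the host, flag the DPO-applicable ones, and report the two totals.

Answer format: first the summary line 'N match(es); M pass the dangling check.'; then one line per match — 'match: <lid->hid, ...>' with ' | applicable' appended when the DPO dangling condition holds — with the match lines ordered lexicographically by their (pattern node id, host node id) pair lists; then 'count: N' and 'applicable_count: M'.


2 match(es); 0 pass the dangling check.
match: 0->7, 1->5, 2->4
match: 0->7, 1->5, 2->9
count: 2
applicable_count: 0
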